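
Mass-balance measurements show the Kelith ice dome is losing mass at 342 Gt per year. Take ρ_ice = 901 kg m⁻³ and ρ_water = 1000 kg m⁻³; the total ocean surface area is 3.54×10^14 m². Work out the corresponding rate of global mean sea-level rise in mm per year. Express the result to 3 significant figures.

≈ 0.966 mm/yr

ρ_w = 1000 kg m⁻³. Annual water volume added = 342 Gt / ρ_w = 3.420×10^14 kg / 1000 kg m⁻³ = 3.420×10^11 m³.
Δh per year = 3.420×10^11 / 3.54×10^14 = 9.66×10^-4 m = 0.966 mm.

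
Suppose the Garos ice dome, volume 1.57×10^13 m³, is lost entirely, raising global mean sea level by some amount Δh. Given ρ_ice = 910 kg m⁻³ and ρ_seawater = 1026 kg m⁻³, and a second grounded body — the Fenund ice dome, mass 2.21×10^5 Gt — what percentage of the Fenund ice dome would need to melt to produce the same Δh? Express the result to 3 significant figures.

Equal sea-level rise means equal mass of meltwater, i.e. equal mass of ice lost.
Ice mass of Garos: 1.429×10^16 kg; ice mass of Fenund: 2.210×10^17 kg.
Fraction required = 1.429×10^16 / 2.210×10^17 = 0.0646 → 6.46 %.

≈ 6.46 %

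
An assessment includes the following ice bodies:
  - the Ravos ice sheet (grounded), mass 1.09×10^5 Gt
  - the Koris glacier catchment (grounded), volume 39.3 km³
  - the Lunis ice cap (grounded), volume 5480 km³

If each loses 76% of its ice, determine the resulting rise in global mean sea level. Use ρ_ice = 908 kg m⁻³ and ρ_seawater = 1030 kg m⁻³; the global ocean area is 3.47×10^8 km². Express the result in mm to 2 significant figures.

Ravos: 0.76 × 1.09×10^5 Gt = 8.284×10^16 kg; dividing by ρ_w = 1030 kg m⁻³ gives 8.043×10^13 m³ of water.
Koris: 0.76 × 39.3 km³ × (908/1030) = 26.33 km³ of water.
Lunis: 0.76 × 5480 km³ × (908/1030) = 3671 km³ of water.
Total added water ≈ 8.413×10^13 m³ over 3.47×10^14 m² → Δh = 0.242 m = 240 mm.

≈ 240 mm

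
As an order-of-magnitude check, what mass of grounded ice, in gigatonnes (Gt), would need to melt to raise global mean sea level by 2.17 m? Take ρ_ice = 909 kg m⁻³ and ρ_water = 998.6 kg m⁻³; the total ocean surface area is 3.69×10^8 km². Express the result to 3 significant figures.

Required water volume = Δh × A = 2.17 m × 3.69×10^14 m² = 8.007×10^14 m³.
ρ_w = 998.6 kg m⁻³, so the mass of water = 8.007×10^14 m³ × 998.6 kg m⁻³ = 7.996×10^17 kg = 8.00×10^5 Gt (and the same mass of ice, by conservation).

≈ 8.00×10^5 Gt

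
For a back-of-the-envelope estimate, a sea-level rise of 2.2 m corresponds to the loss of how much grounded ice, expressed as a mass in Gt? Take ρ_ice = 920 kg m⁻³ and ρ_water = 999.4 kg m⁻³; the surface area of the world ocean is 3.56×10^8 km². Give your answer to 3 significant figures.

≈ 7.83×10^5 Gt

Required water volume = Δh × A = 2.2 m × 3.56×10^14 m² = 7.832×10^14 m³.
ρ_w = 999.4 kg m⁻³, so the mass of water = 7.832×10^14 m³ × 999.4 kg m⁻³ = 7.827×10^17 kg = 7.83×10^5 Gt (and the same mass of ice, by conservation).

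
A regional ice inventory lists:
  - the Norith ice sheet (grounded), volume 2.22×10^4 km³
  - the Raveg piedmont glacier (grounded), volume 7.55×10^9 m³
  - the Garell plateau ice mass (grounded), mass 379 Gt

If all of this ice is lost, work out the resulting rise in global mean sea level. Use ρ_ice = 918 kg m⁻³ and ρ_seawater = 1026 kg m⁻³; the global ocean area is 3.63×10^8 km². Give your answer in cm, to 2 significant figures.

≈ 5.6 cm

Norith: 2.22×10^4 km³ × (918/1026) = 1.986×10^4 km³ of water.
Raveg: 7.55×10^9 m³ × (918/1026) = 6.755×10^9 m³ of water.
Garell: 379 Gt = 3.790×10^14 kg; dividing by ρ_w = 1026 kg m⁻³ gives 3.694×10^11 m³ of water.
Total added water ≈ 2.024×10^13 m³ over 3.63×10^14 m² → Δh = 0.0558 m = 5.6 cm.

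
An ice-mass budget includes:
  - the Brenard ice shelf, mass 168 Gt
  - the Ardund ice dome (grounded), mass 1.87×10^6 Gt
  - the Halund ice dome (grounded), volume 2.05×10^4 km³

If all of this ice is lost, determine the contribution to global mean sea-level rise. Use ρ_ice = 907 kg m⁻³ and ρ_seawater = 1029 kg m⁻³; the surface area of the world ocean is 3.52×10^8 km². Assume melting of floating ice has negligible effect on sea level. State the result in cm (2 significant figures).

The Brenard ice shelf is floating and already displaces its own weight of water, so its melt adds essentially nothing to sea level.
Ardund: 1.87×10^6 Gt = 1.870×10^18 kg; dividing by ρ_w = 1029 kg m⁻³ gives 1.817×10^15 m³ of water.
Halund: 2.05×10^4 km³ × (907/1029) = 1.807×10^4 km³ of water.
Total added water ≈ 1.835×10^15 m³ over 3.52×10^14 m² → Δh = 5.21 m = 520 cm.

≈ 520 cm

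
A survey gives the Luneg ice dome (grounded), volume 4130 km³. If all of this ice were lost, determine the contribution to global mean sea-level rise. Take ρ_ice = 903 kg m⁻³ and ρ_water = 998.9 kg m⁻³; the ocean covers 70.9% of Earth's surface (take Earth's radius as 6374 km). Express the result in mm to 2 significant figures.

≈ 10 mm

Luneg: 4130 km³ × (903/998.9) = 3733 km³ of water.
Spread over 3.62×10^14 m² of ocean, Δh = 3.733×10^12 / 3.62×10^14 = 0.0103 m = 10 mm.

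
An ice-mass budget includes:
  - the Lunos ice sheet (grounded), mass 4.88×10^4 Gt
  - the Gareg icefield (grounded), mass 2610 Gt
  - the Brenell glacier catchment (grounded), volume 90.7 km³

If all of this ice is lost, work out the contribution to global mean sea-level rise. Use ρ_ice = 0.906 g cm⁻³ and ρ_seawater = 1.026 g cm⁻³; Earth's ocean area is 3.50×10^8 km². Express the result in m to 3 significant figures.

≈ 0.143 m

Lunos: 4.88×10^4 Gt = 4.880×10^16 kg; dividing by ρ_w = 1.026 g cm⁻³ = 1026 kg m⁻³ gives 4.756×10^13 m³ of water.
Gareg: 2610 Gt = 2.610×10^15 kg; dividing by ρ_w = 1026 kg m⁻³ gives 2.544×10^12 m³ of water.
Brenell: 90.7 km³ × (906/1026) = 80.09 km³ of water.
Total added water ≈ 5.019×10^13 m³ over 3.50×10^14 m² → Δh = 0.143 m.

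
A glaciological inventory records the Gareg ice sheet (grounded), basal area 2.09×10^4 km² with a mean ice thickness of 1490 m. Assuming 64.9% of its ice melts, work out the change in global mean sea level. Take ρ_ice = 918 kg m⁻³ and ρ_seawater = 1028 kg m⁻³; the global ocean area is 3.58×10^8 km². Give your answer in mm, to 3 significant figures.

≈ 50.4 mm

Gareg: ice volume = 2.09×10^4 km² × 1490 m = 3.114×10^4 km³; 0.649 × 3.114×10^4 × (918/1028) = 1.805×10^4 km³ of water.
Spread over 3.58×10^14 m² of ocean, Δh = 1.805×10^13 / 3.58×10^14 = 0.0504 m = 50.4 mm.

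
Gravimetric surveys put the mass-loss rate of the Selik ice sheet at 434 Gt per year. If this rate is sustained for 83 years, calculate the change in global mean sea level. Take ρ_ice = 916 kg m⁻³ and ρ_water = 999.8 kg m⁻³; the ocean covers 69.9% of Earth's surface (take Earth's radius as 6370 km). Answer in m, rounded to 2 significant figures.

≈ 0.10 m

Total mass lost = 434 Gt/yr × 83 yr = 3.602×10^4 Gt = 3.602×10^16 kg.
ρ_w = 999.8 kg m⁻³, so water volume = 3.602×10^16 / 999.8 = 3.603×10^13 m³.
Δh = 3.603×10^13 / 3.56×10^14 = 0.101 m.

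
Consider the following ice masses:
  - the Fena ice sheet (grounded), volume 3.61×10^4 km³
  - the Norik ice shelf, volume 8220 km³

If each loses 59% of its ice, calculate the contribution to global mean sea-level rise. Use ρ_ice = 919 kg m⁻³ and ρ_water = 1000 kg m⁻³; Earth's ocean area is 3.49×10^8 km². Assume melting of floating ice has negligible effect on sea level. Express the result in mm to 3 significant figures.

≈ 56.1 mm

Fena: 0.59 × 3.61×10^4 km³ × (919/1000) = 1.957×10^4 km³ of water.
The Norik ice shelf is floating and already displaces its own weight of water, so its melt adds essentially nothing to sea level.
Total added water ≈ 1.957×10^13 m³ over 3.49×10^14 m² → Δh = 0.0561 m = 56.1 mm.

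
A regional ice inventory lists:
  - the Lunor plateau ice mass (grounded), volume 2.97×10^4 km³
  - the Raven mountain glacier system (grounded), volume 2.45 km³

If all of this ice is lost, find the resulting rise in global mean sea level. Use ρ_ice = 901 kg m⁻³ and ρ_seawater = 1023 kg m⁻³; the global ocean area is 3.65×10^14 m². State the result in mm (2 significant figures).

Lunor: 2.97×10^4 km³ × (901/1023) = 2.616×10^4 km³ of water.
Raven: 2.45 km³ × (901/1023) = 2.158 km³ of water.
Total added water ≈ 2.616×10^13 m³ over 3.65×10^14 m² → Δh = 0.0717 m = 72 mm.

≈ 72 mm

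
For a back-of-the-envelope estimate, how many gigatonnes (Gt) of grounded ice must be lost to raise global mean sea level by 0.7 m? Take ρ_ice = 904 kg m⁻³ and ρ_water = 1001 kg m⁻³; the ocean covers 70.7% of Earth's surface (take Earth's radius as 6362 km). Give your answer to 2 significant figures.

≈ 2.5×10^5 Gt

Required water volume = Δh × A = 0.7 m × 3.60×10^14 m² = 2.517×10^14 m³.
ρ_w = 1001 kg m⁻³, so the mass of water = 2.517×10^14 m³ × 1001 kg m⁻³ = 2.520×10^17 kg = 2.5×10^5 Gt (and the same mass of ice, by conservation).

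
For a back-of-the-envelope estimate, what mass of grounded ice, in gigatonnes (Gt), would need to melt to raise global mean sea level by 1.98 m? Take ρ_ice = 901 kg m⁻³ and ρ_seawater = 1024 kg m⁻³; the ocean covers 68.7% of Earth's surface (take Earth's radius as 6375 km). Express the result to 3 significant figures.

≈ 7.11×10^5 Gt

Required water volume = Δh × A = 1.98 m × 3.51×10^14 m² = 6.947×10^14 m³.
ρ_w = 1024 kg m⁻³, so the mass of water = 6.947×10^14 m³ × 1024 kg m⁻³ = 7.114×10^17 kg = 7.11×10^5 Gt (and the same mass of ice, by conservation).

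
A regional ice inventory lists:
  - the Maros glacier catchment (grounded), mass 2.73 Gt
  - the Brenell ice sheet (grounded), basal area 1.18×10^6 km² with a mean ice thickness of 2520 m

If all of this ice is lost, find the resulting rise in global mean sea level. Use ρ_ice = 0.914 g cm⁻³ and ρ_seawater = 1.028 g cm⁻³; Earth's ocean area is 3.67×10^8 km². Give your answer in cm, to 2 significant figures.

Maros: 2.73 Gt = 2.730×10^12 kg; dividing by ρ_w = 1.028 g cm⁻³ = 1028 kg m⁻³ gives 2.656×10^9 m³ of water.
Brenell: ice volume = 1.18×10^6 km² × 2520 m = 2.974×10^6 km³; 2.974×10^6 × (914/1028) = 2.644×10^6 km³ of water.
Total added water ≈ 2.644×10^15 m³ over 3.67×10^14 m² → Δh = 7.20 m = 720 cm.

≈ 720 cm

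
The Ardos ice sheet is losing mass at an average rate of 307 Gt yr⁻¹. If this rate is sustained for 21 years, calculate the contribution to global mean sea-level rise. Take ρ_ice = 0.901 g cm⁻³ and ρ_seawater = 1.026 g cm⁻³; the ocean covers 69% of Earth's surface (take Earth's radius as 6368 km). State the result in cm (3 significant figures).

Total mass lost = 307 Gt/yr × 21 yr = 6447 Gt = 6.447×10^15 kg.
ρ_w = 1.026 g cm⁻³ = 1026 kg m⁻³, so water volume = 6.447×10^15 / 1026 = 6.284×10^12 m³.
Δh = 6.284×10^12 / 3.52×10^14 = 0.0179 m = 1.79 cm.

≈ 1.79 cm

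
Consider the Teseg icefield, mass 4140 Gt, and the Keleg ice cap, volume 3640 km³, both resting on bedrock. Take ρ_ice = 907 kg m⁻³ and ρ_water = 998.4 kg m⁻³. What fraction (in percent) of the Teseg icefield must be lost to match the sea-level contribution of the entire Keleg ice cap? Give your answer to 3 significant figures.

Equal sea-level rise means equal mass of meltwater, i.e. equal mass of ice lost.
Ice mass of Keleg: 3.301×10^15 kg; ice mass of Teseg: 4.140×10^15 kg.
Fraction required = 3.301×10^15 / 4.140×10^15 = 0.797 → 79.7 %.

≈ 79.7 %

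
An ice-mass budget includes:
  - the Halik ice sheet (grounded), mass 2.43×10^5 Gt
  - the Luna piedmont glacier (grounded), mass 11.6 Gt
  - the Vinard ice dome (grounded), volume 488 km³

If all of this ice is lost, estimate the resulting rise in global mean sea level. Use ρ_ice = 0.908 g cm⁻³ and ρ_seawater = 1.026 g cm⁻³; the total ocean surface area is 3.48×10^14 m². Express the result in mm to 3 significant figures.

≈ 682 mm

Halik: 2.43×10^5 Gt = 2.430×10^17 kg; dividing by ρ_w = 1.026 g cm⁻³ = 1026 kg m⁻³ gives 2.368×10^14 m³ of water.
Luna: 11.6 Gt = 1.160×10^13 kg; dividing by ρ_w = 1026 kg m⁻³ gives 1.131×10^10 m³ of water.
Vinard: 488 km³ × (908/1026) = 431.9 km³ of water.
Total added water ≈ 2.373×10^14 m³ over 3.48×10^14 m² → Δh = 0.682 m = 682 mm.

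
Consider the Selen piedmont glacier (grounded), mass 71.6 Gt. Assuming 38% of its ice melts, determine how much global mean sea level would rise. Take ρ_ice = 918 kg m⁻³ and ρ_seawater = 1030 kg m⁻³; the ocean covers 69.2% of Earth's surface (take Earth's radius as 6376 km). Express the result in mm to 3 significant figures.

Selen: 0.38 × 71.6 Gt = 2.721×10^13 kg; dividing by ρ_w = 1030 kg m⁻³ gives 2.642×10^10 m³ of water.
Spread over 3.54×10^14 m² of ocean, Δh = 2.642×10^10 / 3.54×10^14 = 7.47×10^-5 m = 0.0747 mm.

≈ 0.0747 mm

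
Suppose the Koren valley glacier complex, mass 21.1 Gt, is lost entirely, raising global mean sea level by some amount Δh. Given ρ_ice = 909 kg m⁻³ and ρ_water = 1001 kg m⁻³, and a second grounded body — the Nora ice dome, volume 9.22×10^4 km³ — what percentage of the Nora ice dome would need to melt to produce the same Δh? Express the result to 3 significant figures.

≈ 0.0252 %

Equal sea-level rise means equal mass of meltwater, i.e. equal mass of ice lost.
Ice mass of Koren: 2.110×10^13 kg; ice mass of Nora: 8.381×10^16 kg.
Fraction required = 2.110×10^13 / 8.381×10^16 = 2.52×10^-4 → 0.0252 %.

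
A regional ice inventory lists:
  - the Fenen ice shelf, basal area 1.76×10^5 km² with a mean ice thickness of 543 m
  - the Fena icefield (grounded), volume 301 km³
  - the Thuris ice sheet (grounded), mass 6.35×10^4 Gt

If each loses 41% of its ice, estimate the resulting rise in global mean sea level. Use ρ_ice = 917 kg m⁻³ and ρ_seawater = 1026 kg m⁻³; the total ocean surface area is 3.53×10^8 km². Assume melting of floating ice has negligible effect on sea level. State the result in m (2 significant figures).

≈ 0.072 m

The Fenen ice shelf is floating and already displaces its own weight of water, so its melt adds essentially nothing to sea level.
Fena: 0.41 × 301 km³ × (917/1026) = 110.3 km³ of water.
Thuris: 0.41 × 6.35×10^4 Gt = 2.604×10^16 kg; dividing by ρ_w = 1026 kg m⁻³ gives 2.538×10^13 m³ of water.
Total added water ≈ 2.549×10^13 m³ over 3.53×10^14 m² → Δh = 0.0722 m.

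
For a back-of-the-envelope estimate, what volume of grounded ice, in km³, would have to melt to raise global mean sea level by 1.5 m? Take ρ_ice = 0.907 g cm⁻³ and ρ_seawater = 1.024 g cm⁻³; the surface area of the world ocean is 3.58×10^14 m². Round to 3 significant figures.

≈ 6.06×10^5 km³

Required water volume = Δh × A = 1.5 m × 3.58×10^14 m² = 5.370×10^14 m³ = 5.370×10^5 km³.
Ice volume = water volume × ρ_w/ρ_ice = 5.370×10^5 × 1024/907 = 6.06×10^5 km³.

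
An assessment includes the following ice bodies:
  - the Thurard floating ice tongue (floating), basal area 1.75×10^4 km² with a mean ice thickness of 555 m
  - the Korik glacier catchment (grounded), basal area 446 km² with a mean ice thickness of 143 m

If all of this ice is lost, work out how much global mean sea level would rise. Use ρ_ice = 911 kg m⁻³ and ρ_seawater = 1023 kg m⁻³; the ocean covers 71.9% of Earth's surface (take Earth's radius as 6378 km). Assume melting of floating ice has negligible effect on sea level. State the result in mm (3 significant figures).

The Thurard floating ice tongue is floating and already displaces its own weight of water, so its melt adds essentially nothing to sea level.
Korik: ice volume = 446 km² × 143 m = 63.78 km³; 63.78 × (911/1023) = 56.80 km³ of water.
Total added water ≈ 5.680×10^10 m³ over 3.68×10^14 m² → Δh = 1.55×10^-4 m = 0.155 mm.

≈ 0.155 mm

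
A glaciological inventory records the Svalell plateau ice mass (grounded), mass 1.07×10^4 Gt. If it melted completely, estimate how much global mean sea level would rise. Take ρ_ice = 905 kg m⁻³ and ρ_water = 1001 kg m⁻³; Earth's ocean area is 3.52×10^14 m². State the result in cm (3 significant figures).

Svalell: 1.07×10^4 Gt = 1.070×10^16 kg; dividing by ρ_w = 1001 kg m⁻³ gives 1.069×10^13 m³ of water.
Spread over 3.52×10^14 m² of ocean, Δh = 1.069×10^13 / 3.52×10^14 = 0.0304 m = 3.04 cm.

≈ 3.04 cm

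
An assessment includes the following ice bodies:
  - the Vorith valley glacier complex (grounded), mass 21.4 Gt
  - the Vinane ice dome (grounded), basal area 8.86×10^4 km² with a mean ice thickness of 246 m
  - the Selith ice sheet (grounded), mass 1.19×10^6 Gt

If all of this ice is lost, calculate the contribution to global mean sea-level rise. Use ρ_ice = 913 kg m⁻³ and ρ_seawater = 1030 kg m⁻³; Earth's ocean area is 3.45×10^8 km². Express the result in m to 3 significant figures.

≈ 3.40 m

Vorith: 21.4 Gt = 2.140×10^13 kg; dividing by ρ_w = 1030 kg m⁻³ gives 2.078×10^10 m³ of water.
Vinane: ice volume = 8.86×10^4 km² × 246 m = 2.180×10^4 km³; 2.180×10^4 × (913/1030) = 1.932×10^4 km³ of water.
Selith: 1.19×10^6 Gt = 1.190×10^18 kg; dividing by ρ_w = 1030 kg m⁻³ gives 1.155×10^15 m³ of water.
Total added water ≈ 1.175×10^15 m³ over 3.45×10^14 m² → Δh = 3.40 m.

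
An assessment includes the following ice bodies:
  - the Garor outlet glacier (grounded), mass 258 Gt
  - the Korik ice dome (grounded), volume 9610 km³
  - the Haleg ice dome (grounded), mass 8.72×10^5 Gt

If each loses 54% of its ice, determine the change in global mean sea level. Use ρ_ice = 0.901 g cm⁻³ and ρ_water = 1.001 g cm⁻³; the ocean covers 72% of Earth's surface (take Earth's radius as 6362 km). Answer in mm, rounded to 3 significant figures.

Garor: 0.54 × 258 Gt = 1.393×10^14 kg; dividing by ρ_w = 1.001 g cm⁻³ = 1001 kg m⁻³ gives 1.392×10^11 m³ of water.
Korik: 0.54 × 9610 km³ × (901/1001) = 4671 km³ of water.
Haleg: 0.54 × 8.72×10^5 Gt = 4.709×10^17 kg; dividing by ρ_w = 1001 kg m⁻³ gives 4.704×10^14 m³ of water.
Total added water ≈ 4.752×10^14 m³ over 3.66×10^14 m² → Δh = 1.30 m = 1300 mm.

≈ 1300 mm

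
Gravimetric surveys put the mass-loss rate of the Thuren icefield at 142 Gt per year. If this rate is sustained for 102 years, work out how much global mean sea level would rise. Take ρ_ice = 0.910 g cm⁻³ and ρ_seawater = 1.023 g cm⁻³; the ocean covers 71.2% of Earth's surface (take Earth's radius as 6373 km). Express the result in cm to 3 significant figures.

≈ 3.90 cm

Total mass lost = 142 Gt/yr × 102 yr = 1.448×10^4 Gt = 1.448×10^16 kg.
ρ_w = 1.023 g cm⁻³ = 1023 kg m⁻³, so water volume = 1.448×10^16 / 1023 = 1.416×10^13 m³.
Δh = 1.416×10^13 / 3.63×10^14 = 0.0390 m = 3.90 cm.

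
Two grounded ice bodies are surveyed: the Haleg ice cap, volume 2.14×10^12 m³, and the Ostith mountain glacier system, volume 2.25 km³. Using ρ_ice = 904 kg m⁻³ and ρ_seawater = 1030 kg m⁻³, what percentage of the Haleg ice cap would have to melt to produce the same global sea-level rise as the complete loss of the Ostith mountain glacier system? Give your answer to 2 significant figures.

Equal sea-level rise means equal mass of meltwater, i.e. equal mass of ice lost.
Ice mass of Ostith: 2.034×10^12 kg; ice mass of Haleg: 1.935×10^15 kg.
Fraction required = 2.034×10^12 / 1.935×10^15 = 1.05×10^-3 → 0.11 %.

≈ 0.11 %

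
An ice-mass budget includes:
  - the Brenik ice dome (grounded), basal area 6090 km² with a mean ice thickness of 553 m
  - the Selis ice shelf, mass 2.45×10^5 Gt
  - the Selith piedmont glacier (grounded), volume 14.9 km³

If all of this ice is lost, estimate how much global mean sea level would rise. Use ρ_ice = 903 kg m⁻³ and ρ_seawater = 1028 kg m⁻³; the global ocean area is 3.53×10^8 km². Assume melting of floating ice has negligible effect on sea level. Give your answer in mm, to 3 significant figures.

Brenik: ice volume = 6090 km² × 553 m = 3368 km³; 3368 × (903/1028) = 2958 km³ of water.
The Selis ice shelf is floating and already displaces its own weight of water, so its melt adds essentially nothing to sea level.
Selith: 14.9 km³ × (903/1028) = 13.09 km³ of water.
Total added water ≈ 2.971×10^12 m³ over 3.53×10^14 m² → Δh = 8.42×10^-3 m = 8.42 mm.

≈ 8.42 mm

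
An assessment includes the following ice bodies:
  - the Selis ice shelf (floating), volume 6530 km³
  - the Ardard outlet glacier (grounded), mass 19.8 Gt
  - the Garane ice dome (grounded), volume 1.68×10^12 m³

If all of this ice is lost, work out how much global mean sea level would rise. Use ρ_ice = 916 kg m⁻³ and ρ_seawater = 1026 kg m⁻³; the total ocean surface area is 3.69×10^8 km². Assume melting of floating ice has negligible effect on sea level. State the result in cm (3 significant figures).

≈ 0.412 cm

The Selis ice shelf is floating and already displaces its own weight of water, so its melt adds essentially nothing to sea level.
Ardard: 19.8 Gt = 1.980×10^13 kg; dividing by ρ_w = 1026 kg m⁻³ gives 1.930×10^10 m³ of water.
Garane: 1.68×10^12 m³ × (916/1026) = 1.500×10^12 m³ of water.
Total added water ≈ 1.519×10^12 m³ over 3.69×10^14 m² → Δh = 4.12×10^-3 m = 0.412 cm.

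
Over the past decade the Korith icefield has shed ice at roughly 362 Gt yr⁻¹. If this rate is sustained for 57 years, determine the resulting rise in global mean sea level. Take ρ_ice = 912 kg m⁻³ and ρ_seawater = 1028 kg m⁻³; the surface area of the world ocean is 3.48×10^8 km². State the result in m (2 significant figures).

≈ 0.058 m

Total mass lost = 362 Gt/yr × 57 yr = 2.063×10^4 Gt = 2.063×10^16 kg.
ρ_w = 1028 kg m⁻³, so water volume = 2.063×10^16 / 1028 = 2.007×10^13 m³.
Δh = 2.007×10^13 / 3.48×10^14 = 0.0577 m.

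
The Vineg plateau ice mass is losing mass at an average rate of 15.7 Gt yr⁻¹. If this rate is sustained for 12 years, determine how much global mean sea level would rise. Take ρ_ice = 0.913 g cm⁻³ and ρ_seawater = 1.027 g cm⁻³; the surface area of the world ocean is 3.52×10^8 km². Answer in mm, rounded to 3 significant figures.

≈ 0.521 mm

Total mass lost = 15.7 Gt/yr × 12 yr = 188.4 Gt = 1.884×10^14 kg.
ρ_w = 1.027 g cm⁻³ = 1027 kg m⁻³, so water volume = 1.884×10^14 / 1027 = 1.834×10^11 m³.
Δh = 1.834×10^11 / 3.52×10^14 = 5.21×10^-4 m = 0.521 mm.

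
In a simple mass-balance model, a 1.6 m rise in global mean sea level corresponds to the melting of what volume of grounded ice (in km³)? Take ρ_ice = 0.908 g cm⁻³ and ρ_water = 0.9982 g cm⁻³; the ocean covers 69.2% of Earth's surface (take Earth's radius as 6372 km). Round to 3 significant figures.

Required water volume = Δh × A = 1.6 m × 3.53×10^14 m² = 5.649×10^14 m³ = 5.649×10^5 km³.
Ice volume = water volume × ρ_w/ρ_ice = 5.649×10^5 × 998.2/908 = 6.21×10^5 km³.

≈ 6.21×10^5 km³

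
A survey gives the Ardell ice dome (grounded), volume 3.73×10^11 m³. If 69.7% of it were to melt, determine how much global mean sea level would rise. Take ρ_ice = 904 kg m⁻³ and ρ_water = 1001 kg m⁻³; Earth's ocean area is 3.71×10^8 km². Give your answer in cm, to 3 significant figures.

≈ 0.0633 cm

Ardell: 0.697 × 3.73×10^11 m³ × (904/1001) = 2.348×10^11 m³ of water.
Spread over 3.71×10^14 m² of ocean, Δh = 2.348×10^11 / 3.71×10^14 = 6.33×10^-4 m = 0.0633 cm.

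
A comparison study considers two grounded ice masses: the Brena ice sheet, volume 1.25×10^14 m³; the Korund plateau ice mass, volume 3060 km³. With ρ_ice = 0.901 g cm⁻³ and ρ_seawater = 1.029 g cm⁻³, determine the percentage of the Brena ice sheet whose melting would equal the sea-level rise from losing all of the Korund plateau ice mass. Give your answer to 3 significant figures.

Equal sea-level rise means equal mass of meltwater, i.e. equal mass of ice lost.
Ice mass of Korund: 2.757×10^15 kg; ice mass of Brena: 1.126×10^17 kg.
Fraction required = 2.757×10^15 / 1.126×10^17 = 0.0245 → 2.45 %.

≈ 2.45 %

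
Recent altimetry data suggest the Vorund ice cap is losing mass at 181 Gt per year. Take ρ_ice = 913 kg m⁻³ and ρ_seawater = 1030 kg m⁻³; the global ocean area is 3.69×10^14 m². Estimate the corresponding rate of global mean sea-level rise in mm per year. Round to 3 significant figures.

≈ 0.476 mm/yr

ρ_w = 1030 kg m⁻³. Annual water volume added = 181 Gt / ρ_w = 1.810×10^14 kg / 1030 kg m⁻³ = 1.757×10^11 m³.
Δh per year = 1.757×10^11 / 3.69×10^14 = 4.76×10^-4 m = 0.476 mm.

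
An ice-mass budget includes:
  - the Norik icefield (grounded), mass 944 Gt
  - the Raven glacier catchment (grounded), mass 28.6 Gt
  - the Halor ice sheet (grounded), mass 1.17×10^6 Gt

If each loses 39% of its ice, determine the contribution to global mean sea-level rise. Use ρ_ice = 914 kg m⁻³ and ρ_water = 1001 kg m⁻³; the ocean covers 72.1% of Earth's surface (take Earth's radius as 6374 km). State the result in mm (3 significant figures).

≈ 1240 mm

Norik: 0.39 × 944 Gt = 3.682×10^14 kg; dividing by ρ_w = 1001 kg m⁻³ gives 3.678×10^11 m³ of water.
Raven: 0.39 × 28.6 Gt = 1.115×10^13 kg; dividing by ρ_w = 1001 kg m⁻³ gives 1.114×10^10 m³ of water.
Halor: 0.39 × 1.17×10^6 Gt = 4.563×10^17 kg; dividing by ρ_w = 1001 kg m⁻³ gives 4.558×10^14 m³ of water.
Total added water ≈ 4.562×10^14 m³ over 3.68×10^14 m² → Δh = 1.24 m = 1240 mm.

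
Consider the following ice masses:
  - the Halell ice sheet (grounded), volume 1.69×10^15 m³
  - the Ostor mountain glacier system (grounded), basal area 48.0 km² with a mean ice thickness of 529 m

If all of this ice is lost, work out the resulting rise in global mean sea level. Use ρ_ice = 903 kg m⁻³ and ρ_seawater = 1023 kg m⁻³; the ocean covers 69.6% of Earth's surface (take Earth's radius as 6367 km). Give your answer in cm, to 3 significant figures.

≈ 421 cm

Halell: 1.69×10^15 m³ × (903/1023) = 1.492×10^15 m³ of water.
Ostor: ice volume = 48.0 km² × 529 m = 25.39 km³; 25.39 × (903/1023) = 22.41 km³ of water.
Total added water ≈ 1.492×10^15 m³ over 3.55×10^14 m² → Δh = 4.21 m = 421 cm.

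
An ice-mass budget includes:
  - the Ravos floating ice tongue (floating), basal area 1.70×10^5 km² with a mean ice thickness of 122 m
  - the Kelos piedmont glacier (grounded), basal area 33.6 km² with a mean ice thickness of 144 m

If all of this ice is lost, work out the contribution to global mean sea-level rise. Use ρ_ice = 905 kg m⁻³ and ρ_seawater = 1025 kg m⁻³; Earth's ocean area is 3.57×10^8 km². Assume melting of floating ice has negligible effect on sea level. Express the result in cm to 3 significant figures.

≈ 1.20×10^-3 cm

The Ravos floating ice tongue is floating and already displaces its own weight of water, so its melt adds essentially nothing to sea level.
Kelos: ice volume = 33.6 km² × 144 m = 4.838 km³; 4.838 × (905/1025) = 4.272 km³ of water.
Total added water ≈ 4.272×10^9 m³ over 3.57×10^14 m² → Δh = 1.20×10^-5 m = 1.20×10^-3 cm.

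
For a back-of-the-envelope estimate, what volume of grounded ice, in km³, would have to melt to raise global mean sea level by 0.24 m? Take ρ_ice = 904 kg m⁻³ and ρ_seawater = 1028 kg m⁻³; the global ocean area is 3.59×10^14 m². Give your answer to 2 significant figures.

Required water volume = Δh × A = 0.24 m × 3.59×10^14 m² = 8.616×10^13 m³ = 8.616×10^4 km³.
Ice volume = water volume × ρ_w/ρ_ice = 8.616×10^4 × 1028/904 = 9.8×10^4 km³.

≈ 9.8×10^4 km³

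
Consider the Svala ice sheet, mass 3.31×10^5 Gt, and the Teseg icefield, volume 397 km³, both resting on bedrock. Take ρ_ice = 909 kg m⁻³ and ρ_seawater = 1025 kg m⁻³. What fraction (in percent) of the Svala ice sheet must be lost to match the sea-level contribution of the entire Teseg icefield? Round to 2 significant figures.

≈ 0.11 %

Equal sea-level rise means equal mass of meltwater, i.e. equal mass of ice lost.
Ice mass of Teseg: 3.609×10^14 kg; ice mass of Svala: 3.310×10^17 kg.
Fraction required = 3.609×10^14 / 3.310×10^17 = 1.09×10^-3 → 0.11 %.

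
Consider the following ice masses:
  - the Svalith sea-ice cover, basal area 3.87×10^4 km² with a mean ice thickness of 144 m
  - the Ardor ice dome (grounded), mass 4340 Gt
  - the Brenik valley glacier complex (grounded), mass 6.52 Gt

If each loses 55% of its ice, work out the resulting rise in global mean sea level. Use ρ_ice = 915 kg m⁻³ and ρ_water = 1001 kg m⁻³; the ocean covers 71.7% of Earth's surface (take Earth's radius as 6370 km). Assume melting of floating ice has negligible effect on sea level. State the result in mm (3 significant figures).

≈ 6.53 mm

The Svalith sea-ice cover is floating and already displaces its own weight of water, so its melt adds essentially nothing to sea level.
Ardor: 0.55 × 4340 Gt = 2.387×10^15 kg; dividing by ρ_w = 1001 kg m⁻³ gives 2.385×10^12 m³ of water.
Brenik: 0.55 × 6.52 Gt = 3.586×10^12 kg; dividing by ρ_w = 1001 kg m⁻³ gives 3.582×10^9 m³ of water.
Total added water ≈ 2.388×10^12 m³ over 3.66×10^14 m² → Δh = 6.53×10^-3 m = 6.53 mm.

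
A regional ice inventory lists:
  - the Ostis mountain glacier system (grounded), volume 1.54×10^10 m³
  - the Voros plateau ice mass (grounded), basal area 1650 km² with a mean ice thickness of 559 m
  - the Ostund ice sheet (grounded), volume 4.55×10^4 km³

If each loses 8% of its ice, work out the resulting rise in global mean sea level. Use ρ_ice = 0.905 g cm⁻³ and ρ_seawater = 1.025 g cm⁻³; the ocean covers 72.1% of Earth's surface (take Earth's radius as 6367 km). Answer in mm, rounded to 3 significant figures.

≈ 8.93 mm

Ostis: 0.08 × 1.54×10^10 m³ × (905/1025) = 1.088×10^9 m³ of water.
Voros: ice volume = 1650 km² × 559 m = 922.4 km³; 0.08 × 922.4 × (905/1025) = 65.15 km³ of water.
Ostund: 0.08 × 4.55×10^4 km³ × (905/1025) = 3214 km³ of water.
Total added water ≈ 3.280×10^12 m³ over 3.67×10^14 m² → Δh = 8.93×10^-3 m = 8.93 mm.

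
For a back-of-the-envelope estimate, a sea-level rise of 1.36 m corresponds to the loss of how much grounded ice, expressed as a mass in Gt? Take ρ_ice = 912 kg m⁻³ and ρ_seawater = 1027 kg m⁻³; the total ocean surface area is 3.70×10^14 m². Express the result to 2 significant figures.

≈ 5.2×10^5 Gt

Required water volume = Δh × A = 1.36 m × 3.70×10^14 m² = 5.032×10^14 m³.
ρ_w = 1027 kg m⁻³, so the mass of water = 5.032×10^14 m³ × 1027 kg m⁻³ = 5.168×10^17 kg = 5.2×10^5 Gt (and the same mass of ice, by conservation).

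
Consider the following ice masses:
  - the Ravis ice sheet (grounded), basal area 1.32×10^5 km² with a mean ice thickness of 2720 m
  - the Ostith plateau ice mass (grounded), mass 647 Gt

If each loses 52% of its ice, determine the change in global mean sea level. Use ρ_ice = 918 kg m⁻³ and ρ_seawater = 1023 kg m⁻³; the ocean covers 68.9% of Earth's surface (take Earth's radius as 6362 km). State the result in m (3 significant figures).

Ravis: ice volume = 1.32×10^5 km² × 2720 m = 3.590×10^5 km³; 0.52 × 3.590×10^5 × (918/1023) = 1.675×10^5 km³ of water.
Ostith: 0.52 × 647 Gt = 3.364×10^14 kg; dividing by ρ_w = 1023 kg m⁻³ gives 3.289×10^11 m³ of water.
Total added water ≈ 1.679×10^14 m³ over 3.50×10^14 m² → Δh = 0.479 m.

≈ 0.479 m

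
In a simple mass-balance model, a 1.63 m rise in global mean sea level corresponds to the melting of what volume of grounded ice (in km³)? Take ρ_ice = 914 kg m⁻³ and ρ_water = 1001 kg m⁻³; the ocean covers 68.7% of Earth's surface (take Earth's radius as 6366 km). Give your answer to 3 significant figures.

Required water volume = Δh × A = 1.63 m × 3.50×10^14 m² = 5.703×10^14 m³ = 5.703×10^5 km³.
Ice volume = water volume × ρ_w/ρ_ice = 5.703×10^5 × 1001/914 = 6.25×10^5 km³.

≈ 6.25×10^5 km³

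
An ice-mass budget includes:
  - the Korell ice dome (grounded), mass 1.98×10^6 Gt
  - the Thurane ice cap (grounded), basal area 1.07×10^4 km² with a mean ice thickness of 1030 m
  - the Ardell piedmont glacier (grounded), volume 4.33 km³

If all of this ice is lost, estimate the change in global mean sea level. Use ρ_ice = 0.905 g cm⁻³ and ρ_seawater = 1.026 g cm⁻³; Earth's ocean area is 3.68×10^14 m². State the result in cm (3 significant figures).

≈ 527 cm

Korell: 1.98×10^6 Gt = 1.980×10^18 kg; dividing by ρ_w = 1.026 g cm⁻³ = 1026 kg m⁻³ gives 1.930×10^15 m³ of water.
Thurane: ice volume = 1.07×10^4 km² × 1030 m = 1.102×10^4 km³; 1.102×10^4 × (905/1026) = 9721 km³ of water.
Ardell: 4.33 km³ × (905/1026) = 3.819 km³ of water.
Total added water ≈ 1.940×10^15 m³ over 3.68×10^14 m² → Δh = 5.27 m = 527 cm.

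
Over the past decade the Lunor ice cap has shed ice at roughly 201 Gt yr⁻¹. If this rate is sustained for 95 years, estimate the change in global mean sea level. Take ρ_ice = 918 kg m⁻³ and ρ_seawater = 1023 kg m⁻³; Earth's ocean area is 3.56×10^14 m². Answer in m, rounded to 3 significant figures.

Total mass lost = 201 Gt/yr × 95 yr = 1.910×10^4 Gt = 1.910×10^16 kg.
ρ_w = 1023 kg m⁻³, so water volume = 1.910×10^16 / 1023 = 1.867×10^13 m³.
Δh = 1.867×10^13 / 3.56×10^14 = 0.0524 m.

≈ 0.0524 m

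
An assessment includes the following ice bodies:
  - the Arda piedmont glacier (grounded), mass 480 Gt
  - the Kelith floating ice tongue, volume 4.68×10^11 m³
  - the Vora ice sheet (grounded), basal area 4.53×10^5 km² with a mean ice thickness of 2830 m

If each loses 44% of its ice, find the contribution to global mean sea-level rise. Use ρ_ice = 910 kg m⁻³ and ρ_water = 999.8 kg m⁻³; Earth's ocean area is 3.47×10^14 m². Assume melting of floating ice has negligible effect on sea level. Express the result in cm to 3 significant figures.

Arda: 0.44 × 480 Gt = 2.112×10^14 kg; dividing by ρ_w = 999.8 kg m⁻³ gives 2.112×10^11 m³ of water.
The Kelith floating ice tongue is floating and already displaces its own weight of water, so its melt adds essentially nothing to sea level.
Vora: ice volume = 4.53×10^5 km² × 2830 m = 1.282×10^6 km³; 0.44 × 1.282×10^6 × (910/999.8) = 5.134×10^5 km³ of water.
Total added water ≈ 5.136×10^14 m³ over 3.47×10^14 m² → Δh = 1.48 m = 148 cm.

≈ 148 cm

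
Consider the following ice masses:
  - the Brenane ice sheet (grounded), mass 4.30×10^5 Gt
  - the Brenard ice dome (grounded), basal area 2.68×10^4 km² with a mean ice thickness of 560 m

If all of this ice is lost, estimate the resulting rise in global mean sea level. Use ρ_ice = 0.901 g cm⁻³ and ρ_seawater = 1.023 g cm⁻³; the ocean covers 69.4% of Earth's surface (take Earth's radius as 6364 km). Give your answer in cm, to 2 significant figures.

Brenane: 4.30×10^5 Gt = 4.300×10^17 kg; dividing by ρ_w = 1.023 g cm⁻³ = 1023 kg m⁻³ gives 4.203×10^14 m³ of water.
Brenard: ice volume = 2.68×10^4 km² × 560 m = 1.501×10^4 km³; 1.501×10^4 × (901/1023) = 1.322×10^4 km³ of water.
Total added water ≈ 4.336×10^14 m³ over 3.53×10^14 m² → Δh = 1.23 m = 120 cm.

≈ 120 cm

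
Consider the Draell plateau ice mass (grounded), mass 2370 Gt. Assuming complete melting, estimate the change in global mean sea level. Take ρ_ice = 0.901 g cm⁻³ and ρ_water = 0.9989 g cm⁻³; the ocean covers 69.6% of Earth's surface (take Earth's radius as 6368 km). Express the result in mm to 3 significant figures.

Draell: 2370 Gt = 2.370×10^15 kg; dividing by ρ_w = 0.9989 g cm⁻³ = 998.9 kg m⁻³ gives 2.373×10^12 m³ of water.
Spread over 3.55×10^14 m² of ocean, Δh = 2.373×10^12 / 3.55×10^14 = 6.69×10^-3 m = 6.69 mm.

≈ 6.69 mm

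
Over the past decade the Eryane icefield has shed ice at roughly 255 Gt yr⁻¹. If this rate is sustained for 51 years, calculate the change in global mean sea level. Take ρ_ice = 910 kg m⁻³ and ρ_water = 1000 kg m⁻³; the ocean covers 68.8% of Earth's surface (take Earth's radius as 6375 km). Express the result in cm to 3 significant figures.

Total mass lost = 255 Gt/yr × 51 yr = 1.300×10^4 Gt = 1.300×10^16 kg.
ρ_w = 1000 kg m⁻³, so water volume = 1.300×10^16 / 1000 = 1.300×10^13 m³.
Δh = 1.300×10^13 / 3.51×10^14 = 0.0370 m = 3.70 cm.

≈ 3.70 cm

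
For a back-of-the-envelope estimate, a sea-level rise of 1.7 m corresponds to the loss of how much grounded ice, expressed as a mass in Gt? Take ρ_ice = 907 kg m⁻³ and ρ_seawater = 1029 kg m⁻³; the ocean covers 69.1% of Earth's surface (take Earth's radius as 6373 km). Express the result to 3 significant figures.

Required water volume = Δh × A = 1.7 m × 3.53×10^14 m² = 5.995×10^14 m³.
ρ_w = 1029 kg m⁻³, so the mass of water = 5.995×10^14 m³ × 1029 kg m⁻³ = 6.169×10^17 kg = 6.17×10^5 Gt (and the same mass of ice, by conservation).

≈ 6.17×10^5 Gt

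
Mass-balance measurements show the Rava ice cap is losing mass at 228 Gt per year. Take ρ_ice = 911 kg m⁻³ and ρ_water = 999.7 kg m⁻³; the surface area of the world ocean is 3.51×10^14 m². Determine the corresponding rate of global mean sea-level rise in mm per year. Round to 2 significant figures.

ρ_w = 999.7 kg m⁻³. Annual water volume added = 228 Gt / ρ_w = 2.280×10^14 kg / 999.7 kg m⁻³ = 2.281×10^11 m³.
Δh per year = 2.281×10^11 / 3.51×10^14 = 6.50×10^-4 m = 0.65 mm.

≈ 0.65 mm/yr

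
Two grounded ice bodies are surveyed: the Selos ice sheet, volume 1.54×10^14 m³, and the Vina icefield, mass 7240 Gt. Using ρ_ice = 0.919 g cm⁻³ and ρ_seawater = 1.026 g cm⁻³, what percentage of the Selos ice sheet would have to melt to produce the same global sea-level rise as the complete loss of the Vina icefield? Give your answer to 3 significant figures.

≈ 5.12 %

Equal sea-level rise means equal mass of meltwater, i.e. equal mass of ice lost.
Ice mass of Vina: 7.240×10^15 kg; ice mass of Selos: 1.415×10^17 kg.
Fraction required = 7.240×10^15 / 1.415×10^17 = 0.0512 → 5.12 %.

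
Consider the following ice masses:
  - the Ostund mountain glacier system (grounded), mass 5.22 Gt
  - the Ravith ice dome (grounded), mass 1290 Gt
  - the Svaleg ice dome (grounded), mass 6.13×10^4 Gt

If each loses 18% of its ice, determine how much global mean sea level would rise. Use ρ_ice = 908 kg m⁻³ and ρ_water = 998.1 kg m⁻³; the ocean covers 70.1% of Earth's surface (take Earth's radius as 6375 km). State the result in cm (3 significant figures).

≈ 3.15 cm

Ostund: 0.18 × 5.22 Gt = 9.396×10^11 kg; dividing by ρ_w = 998.1 kg m⁻³ gives 9.414×10^8 m³ of water.
Ravith: 0.18 × 1290 Gt = 2.322×10^14 kg; dividing by ρ_w = 998.1 kg m⁻³ gives 2.326×10^11 m³ of water.
Svaleg: 0.18 × 6.13×10^4 Gt = 1.103×10^16 kg; dividing by ρ_w = 998.1 kg m⁻³ gives 1.106×10^13 m³ of water.
Total added water ≈ 1.129×10^13 m³ over 3.58×10^14 m² → Δh = 0.0315 m = 3.15 cm.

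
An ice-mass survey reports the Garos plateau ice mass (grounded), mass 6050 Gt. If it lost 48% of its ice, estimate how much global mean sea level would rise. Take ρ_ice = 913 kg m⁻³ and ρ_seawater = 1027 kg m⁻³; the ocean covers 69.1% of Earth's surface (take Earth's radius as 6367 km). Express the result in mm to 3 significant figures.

Garos: 0.48 × 6050 Gt = 2.904×10^15 kg; dividing by ρ_w = 1027 kg m⁻³ gives 2.828×10^12 m³ of water.
Spread over 3.52×10^14 m² of ocean, Δh = 2.828×10^12 / 3.52×10^14 = 8.03×10^-3 m = 8.03 mm.

≈ 8.03 mm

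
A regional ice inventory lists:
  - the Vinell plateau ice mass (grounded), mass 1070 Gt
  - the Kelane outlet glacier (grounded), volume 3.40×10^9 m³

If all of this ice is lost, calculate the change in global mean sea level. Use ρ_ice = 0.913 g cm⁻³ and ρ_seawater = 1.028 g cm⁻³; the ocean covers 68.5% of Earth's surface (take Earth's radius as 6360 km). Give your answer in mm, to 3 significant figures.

Vinell: 1070 Gt = 1.070×10^15 kg; dividing by ρ_w = 1.028 g cm⁻³ = 1028 kg m⁻³ gives 1.041×10^12 m³ of water.
Kelane: 3.40×10^9 m³ × (913/1028) = 3.020×10^9 m³ of water.
Total added water ≈ 1.044×10^12 m³ over 3.48×10^14 m² → Δh = 3.00×10^-3 m = 3.00 mm.

≈ 3.00 mm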